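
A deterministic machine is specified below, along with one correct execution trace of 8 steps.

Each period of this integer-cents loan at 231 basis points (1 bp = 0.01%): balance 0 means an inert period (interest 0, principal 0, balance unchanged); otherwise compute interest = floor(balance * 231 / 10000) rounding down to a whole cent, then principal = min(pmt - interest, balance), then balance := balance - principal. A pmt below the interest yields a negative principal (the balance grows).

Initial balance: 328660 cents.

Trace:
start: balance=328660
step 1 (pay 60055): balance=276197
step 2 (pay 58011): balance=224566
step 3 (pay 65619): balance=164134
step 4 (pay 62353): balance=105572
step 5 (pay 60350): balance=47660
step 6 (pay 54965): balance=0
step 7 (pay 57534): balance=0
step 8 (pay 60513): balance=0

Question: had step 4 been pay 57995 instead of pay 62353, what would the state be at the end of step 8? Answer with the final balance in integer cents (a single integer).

0

(re-executing from step 4 with the substitution; state before step 4: balance=164134)
step 4 (pay 57995): balance=109930
step 5 (pay 60350): balance=52119
step 6 (pay 54965): balance=0
step 7 (pay 57534): balance=0
step 8 (pay 60513): balance=0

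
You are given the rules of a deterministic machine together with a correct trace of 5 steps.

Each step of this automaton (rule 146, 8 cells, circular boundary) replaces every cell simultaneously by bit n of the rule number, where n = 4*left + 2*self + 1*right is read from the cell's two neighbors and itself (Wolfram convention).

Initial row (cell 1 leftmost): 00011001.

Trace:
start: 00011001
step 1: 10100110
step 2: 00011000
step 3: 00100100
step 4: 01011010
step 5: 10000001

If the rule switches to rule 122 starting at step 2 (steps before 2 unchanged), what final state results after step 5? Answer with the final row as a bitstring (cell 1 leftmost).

00001110

(re-executing steps 2..5 under rule 122; state before step 2: 10100110)
step 2: 01011111
step 3: 10110001
step 4: 11111011
step 5: 00001110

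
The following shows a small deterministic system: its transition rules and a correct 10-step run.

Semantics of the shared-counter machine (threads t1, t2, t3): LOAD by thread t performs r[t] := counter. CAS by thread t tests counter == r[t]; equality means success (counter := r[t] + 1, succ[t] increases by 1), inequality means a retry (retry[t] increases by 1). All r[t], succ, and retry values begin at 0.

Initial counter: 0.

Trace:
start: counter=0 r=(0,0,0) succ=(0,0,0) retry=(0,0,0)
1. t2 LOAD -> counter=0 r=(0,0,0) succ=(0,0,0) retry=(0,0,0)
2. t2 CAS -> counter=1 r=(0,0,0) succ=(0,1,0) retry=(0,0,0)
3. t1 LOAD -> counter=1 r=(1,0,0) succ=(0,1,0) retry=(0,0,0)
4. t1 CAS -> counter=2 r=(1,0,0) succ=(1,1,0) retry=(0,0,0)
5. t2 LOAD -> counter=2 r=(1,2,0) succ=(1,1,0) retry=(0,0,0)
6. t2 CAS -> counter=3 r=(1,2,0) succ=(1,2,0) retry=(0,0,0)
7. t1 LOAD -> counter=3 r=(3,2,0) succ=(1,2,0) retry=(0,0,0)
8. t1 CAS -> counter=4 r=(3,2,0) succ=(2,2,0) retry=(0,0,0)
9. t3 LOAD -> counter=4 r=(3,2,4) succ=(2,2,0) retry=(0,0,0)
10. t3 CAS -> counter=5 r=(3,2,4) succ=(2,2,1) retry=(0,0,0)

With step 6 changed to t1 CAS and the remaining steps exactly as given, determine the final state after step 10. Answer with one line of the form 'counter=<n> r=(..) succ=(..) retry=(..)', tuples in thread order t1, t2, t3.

counter=4 r=(2,2,3) succ=(2,1,1) retry=(1,0,0)

(re-executing from step 6 with the substitution; state before step 6: counter=2 r=(1,2,0) succ=(1,1,0) retry=(0,0,0))
6. t1 CAS -> counter=2 r=(1,2,0) succ=(1,1,0) retry=(1,0,0)
7. t1 LOAD -> counter=2 r=(2,2,0) succ=(1,1,0) retry=(1,0,0)
8. t1 CAS -> counter=3 r=(2,2,0) succ=(2,1,0) retry=(1,0,0)
9. t3 LOAD -> counter=3 r=(2,2,3) succ=(2,1,0) retry=(1,0,0)
10. t3 CAS -> counter=4 r=(2,2,3) succ=(2,1,1) retry=(1,0,0)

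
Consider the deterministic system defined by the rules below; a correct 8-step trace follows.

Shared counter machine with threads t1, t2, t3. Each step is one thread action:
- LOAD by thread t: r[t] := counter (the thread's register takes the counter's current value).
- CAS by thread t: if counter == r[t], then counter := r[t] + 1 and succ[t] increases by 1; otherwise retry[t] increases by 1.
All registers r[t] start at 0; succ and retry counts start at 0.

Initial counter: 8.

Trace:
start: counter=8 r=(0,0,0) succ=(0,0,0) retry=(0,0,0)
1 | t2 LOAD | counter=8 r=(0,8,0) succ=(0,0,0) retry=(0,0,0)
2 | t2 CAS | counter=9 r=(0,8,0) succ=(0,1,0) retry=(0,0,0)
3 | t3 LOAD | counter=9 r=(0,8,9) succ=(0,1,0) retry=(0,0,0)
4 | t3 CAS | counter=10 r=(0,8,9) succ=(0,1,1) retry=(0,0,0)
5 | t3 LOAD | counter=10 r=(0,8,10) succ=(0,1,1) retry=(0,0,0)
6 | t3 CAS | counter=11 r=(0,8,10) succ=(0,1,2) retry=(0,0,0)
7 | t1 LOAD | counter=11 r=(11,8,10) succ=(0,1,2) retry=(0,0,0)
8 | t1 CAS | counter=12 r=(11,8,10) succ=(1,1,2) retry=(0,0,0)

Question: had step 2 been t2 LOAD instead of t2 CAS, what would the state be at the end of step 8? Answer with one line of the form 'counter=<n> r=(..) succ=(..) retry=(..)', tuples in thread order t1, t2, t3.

counter=11 r=(10,8,9) succ=(1,0,2) retry=(0,0,0)

(re-executing from step 2 with the substitution; state before step 2: counter=8 r=(0,8,0) succ=(0,0,0) retry=(0,0,0))
2 | t2 LOAD | counter=8 r=(0,8,0) succ=(0,0,0) retry=(0,0,0)
3 | t3 LOAD | counter=8 r=(0,8,8) succ=(0,0,0) retry=(0,0,0)
4 | t3 CAS | counter=9 r=(0,8,8) succ=(0,0,1) retry=(0,0,0)
5 | t3 LOAD | counter=9 r=(0,8,9) succ=(0,0,1) retry=(0,0,0)
6 | t3 CAS | counter=10 r=(0,8,9) succ=(0,0,2) retry=(0,0,0)
7 | t1 LOAD | counter=10 r=(10,8,9) succ=(0,0,2) retry=(0,0,0)
8 | t1 CAS | counter=11 r=(10,8,9) succ=(1,0,2) retry=(0,0,0)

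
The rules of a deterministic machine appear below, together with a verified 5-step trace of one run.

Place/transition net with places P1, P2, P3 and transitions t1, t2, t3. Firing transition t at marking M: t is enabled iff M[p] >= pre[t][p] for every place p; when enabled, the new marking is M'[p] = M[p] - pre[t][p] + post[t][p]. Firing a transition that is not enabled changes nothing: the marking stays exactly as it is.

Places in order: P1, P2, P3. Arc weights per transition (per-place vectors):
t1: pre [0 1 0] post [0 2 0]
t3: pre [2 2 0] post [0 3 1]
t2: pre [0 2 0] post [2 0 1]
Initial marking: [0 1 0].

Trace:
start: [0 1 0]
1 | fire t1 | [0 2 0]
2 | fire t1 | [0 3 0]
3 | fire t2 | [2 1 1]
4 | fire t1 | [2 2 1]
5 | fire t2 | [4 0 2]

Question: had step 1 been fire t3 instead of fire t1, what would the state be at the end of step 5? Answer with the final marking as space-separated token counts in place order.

(re-executing from step 1 with the substitution; state before step 1: [0 1 0])
1 | fire t3 | [0 1 0]
2 | fire t1 | [0 2 0]
3 | fire t2 | [2 0 1]
4 | fire t1 | [2 0 1]
5 | fire t2 | [2 0 1]

2 0 1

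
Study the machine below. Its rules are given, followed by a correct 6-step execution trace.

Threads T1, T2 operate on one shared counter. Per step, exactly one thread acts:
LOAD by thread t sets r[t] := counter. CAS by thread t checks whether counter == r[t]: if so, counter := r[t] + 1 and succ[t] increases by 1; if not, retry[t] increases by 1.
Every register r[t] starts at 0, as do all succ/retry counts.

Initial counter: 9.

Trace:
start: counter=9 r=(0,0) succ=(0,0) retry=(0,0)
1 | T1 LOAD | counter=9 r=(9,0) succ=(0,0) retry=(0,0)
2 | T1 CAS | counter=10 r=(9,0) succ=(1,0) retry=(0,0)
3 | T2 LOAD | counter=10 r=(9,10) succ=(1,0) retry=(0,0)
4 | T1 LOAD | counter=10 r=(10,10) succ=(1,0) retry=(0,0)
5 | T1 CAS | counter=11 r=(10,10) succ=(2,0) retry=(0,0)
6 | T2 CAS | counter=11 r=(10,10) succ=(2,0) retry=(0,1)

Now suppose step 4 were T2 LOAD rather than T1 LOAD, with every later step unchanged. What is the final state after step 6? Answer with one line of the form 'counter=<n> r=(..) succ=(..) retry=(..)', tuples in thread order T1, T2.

(re-executing from step 4 with the substitution; state before step 4: counter=10 r=(9,10) succ=(1,0) retry=(0,0))
4 | T2 LOAD | counter=10 r=(9,10) succ=(1,0) retry=(0,0)
5 | T1 CAS | counter=10 r=(9,10) succ=(1,0) retry=(1,0)
6 | T2 CAS | counter=11 r=(9,10) succ=(1,1) retry=(1,0)

counter=11 r=(9,10) succ=(1,1) retry=(1,0)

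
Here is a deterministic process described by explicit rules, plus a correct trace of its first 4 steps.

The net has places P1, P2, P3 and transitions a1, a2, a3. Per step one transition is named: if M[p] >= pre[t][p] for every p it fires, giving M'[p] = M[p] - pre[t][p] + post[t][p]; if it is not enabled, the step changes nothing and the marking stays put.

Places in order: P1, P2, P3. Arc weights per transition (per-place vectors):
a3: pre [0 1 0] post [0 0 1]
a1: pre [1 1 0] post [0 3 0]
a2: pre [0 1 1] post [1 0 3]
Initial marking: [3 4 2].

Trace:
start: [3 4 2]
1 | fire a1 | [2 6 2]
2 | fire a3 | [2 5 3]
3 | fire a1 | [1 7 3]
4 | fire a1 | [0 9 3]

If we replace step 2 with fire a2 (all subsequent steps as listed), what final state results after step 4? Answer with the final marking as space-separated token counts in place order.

(re-executing from step 2 with the substitution; state before step 2: [2 6 2])
2 | fire a2 | [3 5 4]
3 | fire a1 | [2 7 4]
4 | fire a1 | [1 9 4]

1 9 4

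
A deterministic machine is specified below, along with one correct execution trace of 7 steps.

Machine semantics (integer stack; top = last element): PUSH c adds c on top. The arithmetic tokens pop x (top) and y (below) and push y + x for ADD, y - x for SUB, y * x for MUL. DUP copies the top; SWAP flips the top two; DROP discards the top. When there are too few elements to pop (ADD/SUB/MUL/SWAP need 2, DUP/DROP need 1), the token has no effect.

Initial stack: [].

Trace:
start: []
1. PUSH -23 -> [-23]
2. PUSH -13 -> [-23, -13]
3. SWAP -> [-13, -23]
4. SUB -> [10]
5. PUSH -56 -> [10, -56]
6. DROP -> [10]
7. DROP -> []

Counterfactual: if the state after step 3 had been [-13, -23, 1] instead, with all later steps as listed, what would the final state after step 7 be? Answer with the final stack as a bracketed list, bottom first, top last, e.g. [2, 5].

state after step 3 := [-13, -23, 1]
4. SUB -> [-13, -24]
5. PUSH -56 -> [-13, -24, -56]
6. DROP -> [-13, -24]
7. DROP -> [-13]

[-13]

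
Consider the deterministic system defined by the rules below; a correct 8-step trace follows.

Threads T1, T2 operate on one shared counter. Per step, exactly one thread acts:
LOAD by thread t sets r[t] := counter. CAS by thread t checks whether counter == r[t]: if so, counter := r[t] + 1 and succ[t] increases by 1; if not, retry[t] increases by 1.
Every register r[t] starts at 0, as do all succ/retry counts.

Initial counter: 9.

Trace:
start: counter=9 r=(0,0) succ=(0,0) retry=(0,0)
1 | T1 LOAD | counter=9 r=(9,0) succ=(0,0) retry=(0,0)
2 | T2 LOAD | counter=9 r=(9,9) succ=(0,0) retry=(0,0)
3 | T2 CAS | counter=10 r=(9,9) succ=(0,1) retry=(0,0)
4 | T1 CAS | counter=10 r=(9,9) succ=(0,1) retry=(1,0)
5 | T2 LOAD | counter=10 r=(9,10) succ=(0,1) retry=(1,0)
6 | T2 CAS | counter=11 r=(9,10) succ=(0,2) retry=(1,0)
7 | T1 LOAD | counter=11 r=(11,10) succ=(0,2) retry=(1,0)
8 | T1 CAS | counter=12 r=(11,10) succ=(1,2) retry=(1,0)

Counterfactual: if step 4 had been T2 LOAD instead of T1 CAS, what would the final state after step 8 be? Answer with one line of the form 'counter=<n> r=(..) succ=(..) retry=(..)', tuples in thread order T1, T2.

(re-executing from step 4 with the substitution; state before step 4: counter=10 r=(9,9) succ=(0,1) retry=(0,0))
4 | T2 LOAD | counter=10 r=(9,10) succ=(0,1) retry=(0,0)
5 | T2 LOAD | counter=10 r=(9,10) succ=(0,1) retry=(0,0)
6 | T2 CAS | counter=11 r=(9,10) succ=(0,2) retry=(0,0)
7 | T1 LOAD | counter=11 r=(11,10) succ=(0,2) retry=(0,0)
8 | T1 CAS | counter=12 r=(11,10) succ=(1,2) retry=(0,0)

counter=12 r=(11,10) succ=(1,2) retry=(0,0)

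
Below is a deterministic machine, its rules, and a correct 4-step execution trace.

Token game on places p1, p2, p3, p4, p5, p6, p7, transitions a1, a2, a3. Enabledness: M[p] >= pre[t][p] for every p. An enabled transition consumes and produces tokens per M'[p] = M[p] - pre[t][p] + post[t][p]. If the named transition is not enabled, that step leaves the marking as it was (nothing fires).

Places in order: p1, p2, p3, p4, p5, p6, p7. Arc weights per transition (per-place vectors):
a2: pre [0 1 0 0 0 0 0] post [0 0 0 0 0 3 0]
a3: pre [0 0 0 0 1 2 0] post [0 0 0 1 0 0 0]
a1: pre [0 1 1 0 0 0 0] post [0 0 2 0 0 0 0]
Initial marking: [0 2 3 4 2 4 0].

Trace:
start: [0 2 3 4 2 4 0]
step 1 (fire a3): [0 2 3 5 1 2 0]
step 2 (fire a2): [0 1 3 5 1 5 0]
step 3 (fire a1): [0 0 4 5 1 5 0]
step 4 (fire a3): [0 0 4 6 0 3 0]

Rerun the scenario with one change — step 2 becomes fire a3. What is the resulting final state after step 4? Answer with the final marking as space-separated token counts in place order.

(re-executing from step 2 with the substitution; state before step 2: [0 2 3 5 1 2 0])
step 2 (fire a3): [0 2 3 6 0 0 0]
step 3 (fire a1): [0 1 4 6 0 0 0]
step 4 (fire a3): [0 1 4 6 0 0 0]

0 1 4 6 0 0 0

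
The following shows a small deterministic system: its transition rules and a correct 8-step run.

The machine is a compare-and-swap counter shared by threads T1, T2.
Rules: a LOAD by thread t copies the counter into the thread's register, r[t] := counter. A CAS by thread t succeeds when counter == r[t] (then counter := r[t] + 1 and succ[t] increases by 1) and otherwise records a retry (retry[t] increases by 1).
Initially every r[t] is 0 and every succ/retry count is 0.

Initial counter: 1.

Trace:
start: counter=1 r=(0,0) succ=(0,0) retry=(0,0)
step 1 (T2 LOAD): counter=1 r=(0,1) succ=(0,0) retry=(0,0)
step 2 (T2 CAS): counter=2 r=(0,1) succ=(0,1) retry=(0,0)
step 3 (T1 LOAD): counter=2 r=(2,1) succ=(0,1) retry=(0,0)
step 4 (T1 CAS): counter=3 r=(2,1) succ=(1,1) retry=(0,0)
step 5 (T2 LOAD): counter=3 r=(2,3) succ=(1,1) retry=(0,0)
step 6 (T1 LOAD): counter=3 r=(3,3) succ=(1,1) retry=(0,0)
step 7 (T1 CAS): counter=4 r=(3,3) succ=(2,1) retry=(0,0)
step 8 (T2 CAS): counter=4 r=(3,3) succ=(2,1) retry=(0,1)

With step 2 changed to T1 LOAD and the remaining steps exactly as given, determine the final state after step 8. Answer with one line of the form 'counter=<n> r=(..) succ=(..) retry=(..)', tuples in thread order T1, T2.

(re-executing from step 2 with the substitution; state before step 2: counter=1 r=(0,1) succ=(0,0) retry=(0,0))
step 2 (T1 LOAD): counter=1 r=(1,1) succ=(0,0) retry=(0,0)
step 3 (T1 LOAD): counter=1 r=(1,1) succ=(0,0) retry=(0,0)
step 4 (T1 CAS): counter=2 r=(1,1) succ=(1,0) retry=(0,0)
step 5 (T2 LOAD): counter=2 r=(1,2) succ=(1,0) retry=(0,0)
step 6 (T1 LOAD): counter=2 r=(2,2) succ=(1,0) retry=(0,0)
step 7 (T1 CAS): counter=3 r=(2,2) succ=(2,0) retry=(0,0)
step 8 (T2 CAS): counter=3 r=(2,2) succ=(2,0) retry=(0,1)

counter=3 r=(2,2) succ=(2,0) retry=(0,1)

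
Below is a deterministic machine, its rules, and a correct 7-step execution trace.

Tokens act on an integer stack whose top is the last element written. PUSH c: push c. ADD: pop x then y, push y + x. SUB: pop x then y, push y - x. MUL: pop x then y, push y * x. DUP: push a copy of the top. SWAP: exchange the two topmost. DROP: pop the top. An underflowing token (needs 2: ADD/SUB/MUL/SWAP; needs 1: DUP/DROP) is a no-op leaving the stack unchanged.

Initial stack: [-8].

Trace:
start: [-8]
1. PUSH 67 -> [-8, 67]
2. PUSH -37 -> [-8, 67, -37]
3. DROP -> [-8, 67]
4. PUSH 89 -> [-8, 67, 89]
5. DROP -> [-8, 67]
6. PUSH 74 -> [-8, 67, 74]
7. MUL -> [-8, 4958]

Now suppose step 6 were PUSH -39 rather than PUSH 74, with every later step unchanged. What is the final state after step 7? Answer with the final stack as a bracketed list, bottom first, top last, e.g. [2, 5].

(re-executing from step 6 with the substitution; state before step 6: [-8, 67])
6. PUSH -39 -> [-8, 67, -39]
7. MUL -> [-8, -2613]

[-8, -2613]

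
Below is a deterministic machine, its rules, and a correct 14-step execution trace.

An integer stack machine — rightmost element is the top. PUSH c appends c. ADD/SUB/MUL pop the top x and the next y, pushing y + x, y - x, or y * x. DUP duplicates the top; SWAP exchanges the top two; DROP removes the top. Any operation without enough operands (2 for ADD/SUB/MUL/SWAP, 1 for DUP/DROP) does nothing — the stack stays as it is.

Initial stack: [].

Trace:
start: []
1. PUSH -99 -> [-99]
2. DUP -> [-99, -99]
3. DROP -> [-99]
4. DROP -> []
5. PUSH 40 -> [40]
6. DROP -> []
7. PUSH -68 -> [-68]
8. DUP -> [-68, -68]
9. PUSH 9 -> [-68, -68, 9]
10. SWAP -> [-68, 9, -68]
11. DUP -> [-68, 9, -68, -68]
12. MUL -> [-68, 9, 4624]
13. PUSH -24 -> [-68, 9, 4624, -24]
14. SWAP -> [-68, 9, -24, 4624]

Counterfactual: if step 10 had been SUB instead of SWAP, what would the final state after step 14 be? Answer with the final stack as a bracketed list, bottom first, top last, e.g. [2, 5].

[-68, -24, 5929]

(re-executing from step 10 with the substitution; state before step 10: [-68, -68, 9])
10. SUB -> [-68, -77]
11. DUP -> [-68, -77, -77]
12. MUL -> [-68, 5929]
13. PUSH -24 -> [-68, 5929, -24]
14. SWAP -> [-68, -24, 5929]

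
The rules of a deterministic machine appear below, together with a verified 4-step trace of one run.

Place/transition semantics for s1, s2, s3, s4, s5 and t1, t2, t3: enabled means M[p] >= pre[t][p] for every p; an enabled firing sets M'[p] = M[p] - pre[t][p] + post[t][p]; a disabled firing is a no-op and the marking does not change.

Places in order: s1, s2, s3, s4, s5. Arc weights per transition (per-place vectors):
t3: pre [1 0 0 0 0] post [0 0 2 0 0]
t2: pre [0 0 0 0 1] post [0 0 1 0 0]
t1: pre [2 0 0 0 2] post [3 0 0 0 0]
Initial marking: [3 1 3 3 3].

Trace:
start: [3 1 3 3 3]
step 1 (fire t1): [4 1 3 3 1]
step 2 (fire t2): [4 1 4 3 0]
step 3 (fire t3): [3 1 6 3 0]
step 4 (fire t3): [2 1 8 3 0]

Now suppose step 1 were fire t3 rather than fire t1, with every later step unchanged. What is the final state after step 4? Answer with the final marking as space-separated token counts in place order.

0 1 10 3 2

(re-executing from step 1 with the substitution; state before step 1: [3 1 3 3 3])
step 1 (fire t3): [2 1 5 3 3]
step 2 (fire t2): [2 1 6 3 2]
step 3 (fire t3): [1 1 8 3 2]
step 4 (fire t3): [0 1 10 3 2]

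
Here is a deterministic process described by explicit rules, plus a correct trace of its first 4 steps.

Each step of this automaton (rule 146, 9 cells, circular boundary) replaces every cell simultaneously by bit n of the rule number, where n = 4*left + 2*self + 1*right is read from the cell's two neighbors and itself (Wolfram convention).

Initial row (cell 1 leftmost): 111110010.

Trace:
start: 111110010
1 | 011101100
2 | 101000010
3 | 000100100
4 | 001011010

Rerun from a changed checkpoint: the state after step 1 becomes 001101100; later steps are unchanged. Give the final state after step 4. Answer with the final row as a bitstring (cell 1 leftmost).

000101000

state after step 1 := 001101100
2 | 010000010
3 | 101000101
4 | 000101000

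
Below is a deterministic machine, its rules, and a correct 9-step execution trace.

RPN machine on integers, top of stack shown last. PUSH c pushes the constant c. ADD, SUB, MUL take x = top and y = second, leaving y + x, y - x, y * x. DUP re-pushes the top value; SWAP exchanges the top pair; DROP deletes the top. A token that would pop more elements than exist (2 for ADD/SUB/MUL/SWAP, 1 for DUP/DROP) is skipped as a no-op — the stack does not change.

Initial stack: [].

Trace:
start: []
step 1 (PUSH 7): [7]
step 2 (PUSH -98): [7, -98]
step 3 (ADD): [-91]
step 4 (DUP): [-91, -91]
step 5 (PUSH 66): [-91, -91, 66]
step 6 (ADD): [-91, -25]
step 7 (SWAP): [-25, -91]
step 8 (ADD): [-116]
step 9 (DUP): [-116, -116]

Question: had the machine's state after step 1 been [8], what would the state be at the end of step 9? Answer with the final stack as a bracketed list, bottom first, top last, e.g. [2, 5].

[-114, -114]

state after step 1 := [8]
step 2 (PUSH -98): [8, -98]
step 3 (ADD): [-90]
step 4 (DUP): [-90, -90]
step 5 (PUSH 66): [-90, -90, 66]
step 6 (ADD): [-90, -24]
step 7 (SWAP): [-24, -90]
step 8 (ADD): [-114]
step 9 (DUP): [-114, -114]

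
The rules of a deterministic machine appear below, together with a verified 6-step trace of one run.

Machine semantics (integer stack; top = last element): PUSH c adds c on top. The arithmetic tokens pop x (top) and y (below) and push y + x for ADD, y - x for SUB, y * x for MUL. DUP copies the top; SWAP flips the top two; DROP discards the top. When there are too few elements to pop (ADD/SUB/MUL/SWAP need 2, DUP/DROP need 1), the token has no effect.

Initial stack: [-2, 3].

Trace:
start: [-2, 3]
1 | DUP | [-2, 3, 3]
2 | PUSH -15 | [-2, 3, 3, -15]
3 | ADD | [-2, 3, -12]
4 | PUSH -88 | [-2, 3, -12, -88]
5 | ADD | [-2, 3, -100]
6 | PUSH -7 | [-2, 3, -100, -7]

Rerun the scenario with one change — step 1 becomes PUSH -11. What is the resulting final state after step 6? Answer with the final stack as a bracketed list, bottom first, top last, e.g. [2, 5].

[-2, 3, -114, -7]

(re-executing from step 1 with the substitution; state before step 1: [-2, 3])
1 | PUSH -11 | [-2, 3, -11]
2 | PUSH -15 | [-2, 3, -11, -15]
3 | ADD | [-2, 3, -26]
4 | PUSH -88 | [-2, 3, -26, -88]
5 | ADD | [-2, 3, -114]
6 | PUSH -7 | [-2, 3, -114, -7]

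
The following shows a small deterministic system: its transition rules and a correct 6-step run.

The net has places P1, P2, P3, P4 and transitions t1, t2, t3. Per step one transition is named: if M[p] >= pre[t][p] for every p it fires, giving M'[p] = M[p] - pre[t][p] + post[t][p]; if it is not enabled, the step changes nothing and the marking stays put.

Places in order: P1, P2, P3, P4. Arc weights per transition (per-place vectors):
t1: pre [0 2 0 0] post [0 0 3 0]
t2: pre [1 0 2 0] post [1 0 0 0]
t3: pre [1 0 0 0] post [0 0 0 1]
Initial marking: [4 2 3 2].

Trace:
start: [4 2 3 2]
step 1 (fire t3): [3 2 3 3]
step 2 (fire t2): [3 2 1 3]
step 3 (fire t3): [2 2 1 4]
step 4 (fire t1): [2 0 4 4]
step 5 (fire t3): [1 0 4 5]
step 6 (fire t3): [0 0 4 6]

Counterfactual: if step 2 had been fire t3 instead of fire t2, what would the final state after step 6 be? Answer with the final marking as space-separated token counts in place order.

(re-executing from step 2 with the substitution; state before step 2: [3 2 3 3])
step 2 (fire t3): [2 2 3 4]
step 3 (fire t3): [1 2 3 5]
step 4 (fire t1): [1 0 6 5]
step 5 (fire t3): [0 0 6 6]
step 6 (fire t3): [0 0 6 6]

0 0 6 6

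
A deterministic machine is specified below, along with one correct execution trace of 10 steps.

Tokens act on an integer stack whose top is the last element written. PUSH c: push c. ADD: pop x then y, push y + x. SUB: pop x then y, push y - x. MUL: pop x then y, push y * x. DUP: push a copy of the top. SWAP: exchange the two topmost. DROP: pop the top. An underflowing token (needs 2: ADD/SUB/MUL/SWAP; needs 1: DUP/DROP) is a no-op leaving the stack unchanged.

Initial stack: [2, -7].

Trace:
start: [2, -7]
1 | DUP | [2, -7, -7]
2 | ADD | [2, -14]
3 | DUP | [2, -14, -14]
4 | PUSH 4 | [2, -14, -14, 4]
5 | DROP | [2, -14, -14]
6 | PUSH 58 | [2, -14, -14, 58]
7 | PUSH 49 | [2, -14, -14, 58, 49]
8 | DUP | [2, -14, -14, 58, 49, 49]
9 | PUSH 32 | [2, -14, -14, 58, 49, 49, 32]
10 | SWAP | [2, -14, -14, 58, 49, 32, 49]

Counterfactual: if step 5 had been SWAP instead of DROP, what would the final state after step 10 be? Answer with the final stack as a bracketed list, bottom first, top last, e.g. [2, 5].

[2, -14, 4, -14, 58, 49, 32, 49]

(re-executing from step 5 with the substitution; state before step 5: [2, -14, -14, 4])
5 | SWAP | [2, -14, 4, -14]
6 | PUSH 58 | [2, -14, 4, -14, 58]
7 | PUSH 49 | [2, -14, 4, -14, 58, 49]
8 | DUP | [2, -14, 4, -14, 58, 49, 49]
9 | PUSH 32 | [2, -14, 4, -14, 58, 49, 49, 32]
10 | SWAP | [2, -14, 4, -14, 58, 49, 32, 49]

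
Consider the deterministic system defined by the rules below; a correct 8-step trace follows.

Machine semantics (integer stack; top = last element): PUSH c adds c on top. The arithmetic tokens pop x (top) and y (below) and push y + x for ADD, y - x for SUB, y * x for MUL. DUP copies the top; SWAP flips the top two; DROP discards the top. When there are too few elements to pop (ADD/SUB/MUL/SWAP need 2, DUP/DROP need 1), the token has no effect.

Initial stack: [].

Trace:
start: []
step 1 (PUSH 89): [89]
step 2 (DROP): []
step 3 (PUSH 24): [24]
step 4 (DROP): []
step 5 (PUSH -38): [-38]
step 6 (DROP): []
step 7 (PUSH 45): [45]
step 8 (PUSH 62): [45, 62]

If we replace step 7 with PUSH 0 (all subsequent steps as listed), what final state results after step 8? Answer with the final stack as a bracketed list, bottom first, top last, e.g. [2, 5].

(re-executing from step 7 with the substitution; state before step 7: [])
step 7 (PUSH 0): [0]
step 8 (PUSH 62): [0, 62]

[0, 62]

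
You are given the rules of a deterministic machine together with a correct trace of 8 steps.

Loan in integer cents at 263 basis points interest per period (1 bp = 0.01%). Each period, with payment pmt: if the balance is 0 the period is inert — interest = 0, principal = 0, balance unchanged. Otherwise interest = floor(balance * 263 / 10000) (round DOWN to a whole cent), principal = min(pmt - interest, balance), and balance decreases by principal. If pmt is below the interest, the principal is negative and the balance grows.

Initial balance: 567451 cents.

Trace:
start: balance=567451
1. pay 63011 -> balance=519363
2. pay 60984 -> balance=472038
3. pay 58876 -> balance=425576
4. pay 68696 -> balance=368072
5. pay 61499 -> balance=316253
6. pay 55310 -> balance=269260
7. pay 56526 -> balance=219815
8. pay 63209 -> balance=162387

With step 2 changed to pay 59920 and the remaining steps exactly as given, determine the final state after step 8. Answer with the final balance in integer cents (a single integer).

(re-executing from step 2 with the substitution; state before step 2: balance=519363)
2. pay 59920 -> balance=473102
3. pay 58876 -> balance=426668
4. pay 68696 -> balance=369193
5. pay 61499 -> balance=317403
6. pay 55310 -> balance=270440
7. pay 56526 -> balance=221026
8. pay 63209 -> balance=163629

163629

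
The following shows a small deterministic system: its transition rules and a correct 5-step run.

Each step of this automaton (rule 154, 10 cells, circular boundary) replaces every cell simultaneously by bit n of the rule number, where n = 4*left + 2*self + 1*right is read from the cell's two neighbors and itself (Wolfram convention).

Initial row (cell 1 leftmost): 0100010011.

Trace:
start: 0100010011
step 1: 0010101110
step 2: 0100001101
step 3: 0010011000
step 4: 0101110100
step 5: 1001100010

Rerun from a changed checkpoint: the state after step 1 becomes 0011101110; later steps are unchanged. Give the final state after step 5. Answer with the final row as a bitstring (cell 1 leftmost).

state after step 1 := 0011101110
step 2: 0111001101
step 3: 0110111000
step 4: 1100110100
step 5: 1011100011

1011100011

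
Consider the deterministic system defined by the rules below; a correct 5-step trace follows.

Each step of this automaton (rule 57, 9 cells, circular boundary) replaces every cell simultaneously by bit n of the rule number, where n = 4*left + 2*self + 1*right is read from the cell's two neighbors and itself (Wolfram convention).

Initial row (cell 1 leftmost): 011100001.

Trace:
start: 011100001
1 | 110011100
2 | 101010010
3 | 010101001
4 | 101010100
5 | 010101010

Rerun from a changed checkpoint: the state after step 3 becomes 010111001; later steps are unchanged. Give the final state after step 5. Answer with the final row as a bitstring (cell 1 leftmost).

011010010

state after step 3 := 010111001
4 | 101100100
5 | 011010010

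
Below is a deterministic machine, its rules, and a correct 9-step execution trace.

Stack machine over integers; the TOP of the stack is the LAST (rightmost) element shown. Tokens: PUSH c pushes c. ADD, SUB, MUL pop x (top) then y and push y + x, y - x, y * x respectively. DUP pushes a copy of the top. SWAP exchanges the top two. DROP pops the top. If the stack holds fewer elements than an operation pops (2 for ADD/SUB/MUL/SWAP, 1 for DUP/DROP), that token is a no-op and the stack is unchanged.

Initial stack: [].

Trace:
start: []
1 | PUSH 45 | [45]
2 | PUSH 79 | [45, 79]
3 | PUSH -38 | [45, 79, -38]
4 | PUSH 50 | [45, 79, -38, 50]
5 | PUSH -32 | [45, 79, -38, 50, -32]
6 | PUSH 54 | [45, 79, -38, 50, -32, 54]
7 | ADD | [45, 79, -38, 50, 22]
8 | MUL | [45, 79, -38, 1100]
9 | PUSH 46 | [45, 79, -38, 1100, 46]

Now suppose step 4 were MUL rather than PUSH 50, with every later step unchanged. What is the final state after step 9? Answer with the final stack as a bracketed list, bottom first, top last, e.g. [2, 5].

[45, -66044, 46]

(re-executing from step 4 with the substitution; state before step 4: [45, 79, -38])
4 | MUL | [45, -3002]
5 | PUSH -32 | [45, -3002, -32]
6 | PUSH 54 | [45, -3002, -32, 54]
7 | ADD | [45, -3002, 22]
8 | MUL | [45, -66044]
9 | PUSH 46 | [45, -66044, 46]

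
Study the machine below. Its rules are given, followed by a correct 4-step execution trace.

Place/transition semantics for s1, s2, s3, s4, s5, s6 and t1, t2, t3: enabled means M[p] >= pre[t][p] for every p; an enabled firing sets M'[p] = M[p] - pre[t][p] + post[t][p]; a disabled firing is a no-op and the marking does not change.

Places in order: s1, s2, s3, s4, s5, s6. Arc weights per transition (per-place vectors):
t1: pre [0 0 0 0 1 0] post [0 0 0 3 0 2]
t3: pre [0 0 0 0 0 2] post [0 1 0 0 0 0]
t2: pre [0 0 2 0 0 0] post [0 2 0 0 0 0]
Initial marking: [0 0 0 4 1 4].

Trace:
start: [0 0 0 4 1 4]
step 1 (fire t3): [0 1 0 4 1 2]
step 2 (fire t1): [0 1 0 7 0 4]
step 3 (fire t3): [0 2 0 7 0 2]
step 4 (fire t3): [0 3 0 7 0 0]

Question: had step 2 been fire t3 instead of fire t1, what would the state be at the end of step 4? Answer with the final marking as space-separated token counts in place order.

0 2 0 4 1 0

(re-executing from step 2 with the substitution; state before step 2: [0 1 0 4 1 2])
step 2 (fire t3): [0 2 0 4 1 0]
step 3 (fire t3): [0 2 0 4 1 0]
step 4 (fire t3): [0 2 0 4 1 0]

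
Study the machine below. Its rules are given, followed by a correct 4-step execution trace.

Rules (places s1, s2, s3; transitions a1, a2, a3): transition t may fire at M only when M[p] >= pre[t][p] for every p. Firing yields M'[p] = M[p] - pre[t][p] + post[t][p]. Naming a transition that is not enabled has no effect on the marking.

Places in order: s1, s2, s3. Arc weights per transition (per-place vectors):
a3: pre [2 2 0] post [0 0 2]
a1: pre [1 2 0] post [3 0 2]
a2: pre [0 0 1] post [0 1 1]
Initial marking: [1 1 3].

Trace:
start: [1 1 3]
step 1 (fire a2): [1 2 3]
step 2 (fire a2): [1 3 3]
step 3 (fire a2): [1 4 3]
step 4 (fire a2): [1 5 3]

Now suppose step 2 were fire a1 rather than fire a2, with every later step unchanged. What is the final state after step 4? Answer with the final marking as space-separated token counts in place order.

(re-executing from step 2 with the substitution; state before step 2: [1 2 3])
step 2 (fire a1): [3 0 5]
step 3 (fire a2): [3 1 5]
step 4 (fire a2): [3 2 5]

3 2 5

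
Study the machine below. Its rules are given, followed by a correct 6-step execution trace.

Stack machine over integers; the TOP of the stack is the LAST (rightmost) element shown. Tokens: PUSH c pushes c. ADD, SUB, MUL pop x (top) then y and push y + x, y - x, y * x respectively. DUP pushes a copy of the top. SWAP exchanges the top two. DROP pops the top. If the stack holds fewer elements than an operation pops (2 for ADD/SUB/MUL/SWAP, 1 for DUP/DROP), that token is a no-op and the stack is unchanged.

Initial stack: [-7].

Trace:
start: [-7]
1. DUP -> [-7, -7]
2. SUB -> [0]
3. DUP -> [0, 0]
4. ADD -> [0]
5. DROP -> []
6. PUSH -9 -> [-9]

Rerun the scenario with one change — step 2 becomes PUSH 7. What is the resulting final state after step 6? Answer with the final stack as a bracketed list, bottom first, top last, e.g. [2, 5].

[-7, -7, -9]

(re-executing from step 2 with the substitution; state before step 2: [-7, -7])
2. PUSH 7 -> [-7, -7, 7]
3. DUP -> [-7, -7, 7, 7]
4. ADD -> [-7, -7, 14]
5. DROP -> [-7, -7]
6. PUSH -9 -> [-7, -7, -9]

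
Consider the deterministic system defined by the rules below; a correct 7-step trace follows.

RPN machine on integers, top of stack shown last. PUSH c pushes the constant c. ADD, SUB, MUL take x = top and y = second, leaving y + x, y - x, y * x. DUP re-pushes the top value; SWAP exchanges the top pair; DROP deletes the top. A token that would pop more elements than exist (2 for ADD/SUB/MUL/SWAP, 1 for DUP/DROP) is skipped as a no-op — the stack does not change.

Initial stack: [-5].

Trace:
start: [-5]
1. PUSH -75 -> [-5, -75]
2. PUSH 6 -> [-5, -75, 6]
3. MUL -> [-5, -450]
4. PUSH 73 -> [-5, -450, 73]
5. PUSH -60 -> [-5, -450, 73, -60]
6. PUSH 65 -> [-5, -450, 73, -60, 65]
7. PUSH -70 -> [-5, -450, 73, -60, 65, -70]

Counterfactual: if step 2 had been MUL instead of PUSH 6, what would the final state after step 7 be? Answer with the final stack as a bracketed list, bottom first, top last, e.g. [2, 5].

[375, 73, -60, 65, -70]

(re-executing from step 2 with the substitution; state before step 2: [-5, -75])
2. MUL -> [375]
3. MUL -> [375]
4. PUSH 73 -> [375, 73]
5. PUSH -60 -> [375, 73, -60]
6. PUSH 65 -> [375, 73, -60, 65]
7. PUSH -70 -> [375, 73, -60, 65, -70]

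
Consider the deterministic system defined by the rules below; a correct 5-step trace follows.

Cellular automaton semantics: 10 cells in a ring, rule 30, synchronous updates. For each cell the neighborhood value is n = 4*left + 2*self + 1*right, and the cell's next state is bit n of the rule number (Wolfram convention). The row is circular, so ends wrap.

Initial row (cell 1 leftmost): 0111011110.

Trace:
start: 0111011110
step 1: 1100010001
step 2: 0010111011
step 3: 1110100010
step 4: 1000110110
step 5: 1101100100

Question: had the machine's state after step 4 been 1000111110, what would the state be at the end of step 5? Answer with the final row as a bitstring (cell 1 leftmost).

state after step 4 := 1000111110
step 5: 1101100000

1101100000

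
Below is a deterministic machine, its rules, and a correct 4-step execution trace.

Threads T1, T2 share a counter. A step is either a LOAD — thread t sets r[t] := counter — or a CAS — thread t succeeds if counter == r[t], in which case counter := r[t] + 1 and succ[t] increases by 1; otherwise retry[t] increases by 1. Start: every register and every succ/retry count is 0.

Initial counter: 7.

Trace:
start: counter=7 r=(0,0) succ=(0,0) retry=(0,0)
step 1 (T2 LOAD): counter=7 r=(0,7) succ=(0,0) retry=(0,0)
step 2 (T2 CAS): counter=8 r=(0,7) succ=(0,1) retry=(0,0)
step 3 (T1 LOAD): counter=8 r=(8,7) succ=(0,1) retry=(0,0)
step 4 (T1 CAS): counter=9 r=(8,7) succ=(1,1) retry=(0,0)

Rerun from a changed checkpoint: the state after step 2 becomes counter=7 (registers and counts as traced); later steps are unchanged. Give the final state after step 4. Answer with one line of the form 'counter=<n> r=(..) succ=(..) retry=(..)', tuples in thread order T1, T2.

counter=8 r=(7,7) succ=(1,1) retry=(0,0)

state after step 2 := counter=7 r=(0,7) succ=(0,1) retry=(0,0)
step 3 (T1 LOAD): counter=7 r=(7,7) succ=(0,1) retry=(0,0)
step 4 (T1 CAS): counter=8 r=(7,7) succ=(1,1) retry=(0,0)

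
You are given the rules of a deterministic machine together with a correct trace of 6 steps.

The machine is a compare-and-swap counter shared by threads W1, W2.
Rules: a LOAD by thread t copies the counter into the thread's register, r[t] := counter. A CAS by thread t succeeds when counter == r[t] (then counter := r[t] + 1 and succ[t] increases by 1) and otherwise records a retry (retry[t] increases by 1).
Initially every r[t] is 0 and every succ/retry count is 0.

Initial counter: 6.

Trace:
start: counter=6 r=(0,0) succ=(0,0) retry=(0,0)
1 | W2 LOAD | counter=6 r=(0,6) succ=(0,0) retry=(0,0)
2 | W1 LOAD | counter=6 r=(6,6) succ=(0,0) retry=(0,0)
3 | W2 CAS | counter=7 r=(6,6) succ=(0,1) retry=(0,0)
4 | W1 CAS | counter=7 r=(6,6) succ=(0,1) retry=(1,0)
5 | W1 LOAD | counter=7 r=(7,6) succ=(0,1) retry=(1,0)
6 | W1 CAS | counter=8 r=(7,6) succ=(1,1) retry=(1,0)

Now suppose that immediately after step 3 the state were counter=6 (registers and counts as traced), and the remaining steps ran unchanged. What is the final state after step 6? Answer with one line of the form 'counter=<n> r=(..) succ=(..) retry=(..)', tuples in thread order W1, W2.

state after step 3 := counter=6 r=(6,6) succ=(0,1) retry=(0,0)
4 | W1 CAS | counter=7 r=(6,6) succ=(1,1) retry=(0,0)
5 | W1 LOAD | counter=7 r=(7,6) succ=(1,1) retry=(0,0)
6 | W1 CAS | counter=8 r=(7,6) succ=(2,1) retry=(0,0)

counter=8 r=(7,6) succ=(2,1) retry=(0,0)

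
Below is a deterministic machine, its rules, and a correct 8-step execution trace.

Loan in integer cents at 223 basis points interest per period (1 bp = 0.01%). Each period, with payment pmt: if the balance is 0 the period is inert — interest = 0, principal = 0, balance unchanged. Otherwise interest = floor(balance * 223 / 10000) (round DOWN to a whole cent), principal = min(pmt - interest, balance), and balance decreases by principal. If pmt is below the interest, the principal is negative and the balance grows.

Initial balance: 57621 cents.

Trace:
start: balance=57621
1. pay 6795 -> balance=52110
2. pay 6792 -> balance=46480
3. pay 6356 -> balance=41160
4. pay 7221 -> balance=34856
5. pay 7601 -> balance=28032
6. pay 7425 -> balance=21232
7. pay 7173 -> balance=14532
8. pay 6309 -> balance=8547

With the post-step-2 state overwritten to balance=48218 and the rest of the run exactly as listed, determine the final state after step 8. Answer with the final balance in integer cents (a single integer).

10530

state after step 2 := balance=48218
3. pay 6356 -> balance=42937
4. pay 7221 -> balance=36673
5. pay 7601 -> balance=29889
6. pay 7425 -> balance=23130
7. pay 7173 -> balance=16472
8. pay 6309 -> balance=10530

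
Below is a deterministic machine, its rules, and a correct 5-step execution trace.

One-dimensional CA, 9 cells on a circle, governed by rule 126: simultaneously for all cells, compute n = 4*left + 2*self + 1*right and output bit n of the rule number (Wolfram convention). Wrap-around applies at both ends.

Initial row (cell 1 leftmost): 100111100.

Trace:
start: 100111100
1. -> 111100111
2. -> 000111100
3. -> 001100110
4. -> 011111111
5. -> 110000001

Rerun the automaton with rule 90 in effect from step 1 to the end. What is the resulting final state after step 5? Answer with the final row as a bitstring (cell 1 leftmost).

(re-executing steps 1..5 under rule 90; state before step 1: 100111100)
1. -> 011100111
2. -> 010111101
3. -> 000100100
4. -> 001011010
5. -> 010011001

010011001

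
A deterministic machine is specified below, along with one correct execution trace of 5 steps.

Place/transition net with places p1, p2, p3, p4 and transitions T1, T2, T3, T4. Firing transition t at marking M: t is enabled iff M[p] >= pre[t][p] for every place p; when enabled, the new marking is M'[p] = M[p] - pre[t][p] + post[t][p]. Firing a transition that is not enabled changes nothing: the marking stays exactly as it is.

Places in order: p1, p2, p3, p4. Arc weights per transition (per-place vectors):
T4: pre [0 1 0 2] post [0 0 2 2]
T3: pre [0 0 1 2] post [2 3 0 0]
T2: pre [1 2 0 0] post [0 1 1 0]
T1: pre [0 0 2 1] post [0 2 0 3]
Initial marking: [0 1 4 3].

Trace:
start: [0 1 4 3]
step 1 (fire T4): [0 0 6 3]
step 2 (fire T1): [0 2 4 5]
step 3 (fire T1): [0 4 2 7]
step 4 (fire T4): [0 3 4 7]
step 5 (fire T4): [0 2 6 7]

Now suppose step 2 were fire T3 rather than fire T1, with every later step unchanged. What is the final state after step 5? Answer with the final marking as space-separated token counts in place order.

(re-executing from step 2 with the substitution; state before step 2: [0 0 6 3])
step 2 (fire T3): [2 3 5 1]
step 3 (fire T1): [2 5 3 3]
step 4 (fire T4): [2 4 5 3]
step 5 (fire T4): [2 3 7 3]

2 3 7 3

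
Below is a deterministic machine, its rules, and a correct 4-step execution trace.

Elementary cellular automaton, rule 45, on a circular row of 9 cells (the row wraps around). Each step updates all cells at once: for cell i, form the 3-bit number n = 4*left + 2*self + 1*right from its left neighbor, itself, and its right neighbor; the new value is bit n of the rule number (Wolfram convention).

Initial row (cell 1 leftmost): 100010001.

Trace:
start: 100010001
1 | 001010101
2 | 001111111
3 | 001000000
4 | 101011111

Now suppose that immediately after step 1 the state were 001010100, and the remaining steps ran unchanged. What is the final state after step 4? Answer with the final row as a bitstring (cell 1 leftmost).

110011010

state after step 1 := 001010100
2 | 101111101
3 | 011000011
4 | 110011010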